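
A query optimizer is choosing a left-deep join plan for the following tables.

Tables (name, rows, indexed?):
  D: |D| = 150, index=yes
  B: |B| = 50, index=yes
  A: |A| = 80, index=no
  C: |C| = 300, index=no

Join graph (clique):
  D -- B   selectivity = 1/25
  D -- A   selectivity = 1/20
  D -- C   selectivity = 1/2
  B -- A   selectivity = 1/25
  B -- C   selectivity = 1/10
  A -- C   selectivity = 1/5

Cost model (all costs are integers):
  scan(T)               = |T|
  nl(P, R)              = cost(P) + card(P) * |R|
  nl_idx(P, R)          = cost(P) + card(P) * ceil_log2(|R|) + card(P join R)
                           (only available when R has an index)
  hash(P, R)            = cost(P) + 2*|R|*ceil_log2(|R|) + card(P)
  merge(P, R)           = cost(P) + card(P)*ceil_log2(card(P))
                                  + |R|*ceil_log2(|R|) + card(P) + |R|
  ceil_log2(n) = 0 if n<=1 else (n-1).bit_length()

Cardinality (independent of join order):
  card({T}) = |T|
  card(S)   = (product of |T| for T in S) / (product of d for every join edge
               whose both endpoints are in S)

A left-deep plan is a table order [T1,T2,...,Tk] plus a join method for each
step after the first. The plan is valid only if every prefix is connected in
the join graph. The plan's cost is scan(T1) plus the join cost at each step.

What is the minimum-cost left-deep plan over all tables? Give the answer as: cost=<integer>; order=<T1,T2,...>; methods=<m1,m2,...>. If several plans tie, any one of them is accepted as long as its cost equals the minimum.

cost=5384; order=A,B,D,C; methods=nl_idx,nl_idx,merge

Selinger DP (subsets sized 1..n):
  {D}: scan cost=150, card=150
  {B}: scan cost=50, card=50
  {A}: scan cost=80, card=80
  {C}: scan cost=300, card=300
  {BD}: card=300; try (D,nl_idx)→750, (B,hash)→900, (B,nl_idx)→1350, (D,merge)→1750, (B,merge)→1850, (D,hash)→2500 …(+2); best=750 via (D,nl_idx)
  {AD}: card=600; try (D,nl_idx)→1320, (A,hash)→1420, (D,merge)→2070, (A,merge)→2140, (D,hash)→2560, (D,nl)→12080 …(+1); best=1320 via (D,nl_idx)
  {CD}: card=22500; try (D,hash)→3000, (C,merge)→4500, (D,merge)→4650, (C,hash)→5700, (D,nl_idx)→25200, (C,nl)→45150 …(+1); best=3000 via (D,hash)
  {AB}: card=160; try (B,nl_idx)→720, (B,hash)→760, (A,merge)→1040, (B,merge)→1070, (A,hash)→1220, (A,nl)→4050 …(+1); best=720 via (B,nl_idx)
  {BC}: card=1500; try (B,hash)→1200, (C,merge)→3400, (B,nl_idx)→3600, (B,merge)→3650, (C,hash)→5500, (C,nl)→15050 …(+1); best=1200 via (B,hash)
  {AC}: card=4800; try (A,hash)→1720, (C,merge)→3720, (A,merge)→3940, (C,hash)→5560, (C,nl)→24080, (A,nl)→24300; best=1720 via (A,hash)
  {ABD}: card=48; try (D,nl_idx)→2048, (A,hash)→2170, (B,hash)→2520, (D,hash)→3280, (D,merge)→3510, (A,merge)→4390 …(+5); best=2048 via (D,nl_idx)
  {BCD}: card=4500; try (D,hash)→5100, (C,hash)→6450, (C,merge)→6750, (D,nl_idx)→17700, (D,merge)→20550, (B,hash)→26100 …(+5); best=5100 via (D,hash)
  {ACD}: card=18000; try (C,hash)→7320, (D,hash)→8920, (C,merge)→10920, (A,hash)→26620, (D,nl_idx)→58120, (D,merge)→70270 …(+4); best=7320 via (C,hash)
  {ABC}: card=960; try (A,hash)→3820, (C,merge)→5160, (C,hash)→6280, (B,hash)→7120, (A,merge)→19840, (B,nl_idx)→31480 …(+4); best=3820 via (A,hash)
  {ABCD}: card=144; try (C,merge)→5384, (D,hash)→7180, (C,hash)→7496, (A,hash)→10720, (D,nl_idx)→11644, (D,merge)→15730 …(+8); best=5384 via (C,merge)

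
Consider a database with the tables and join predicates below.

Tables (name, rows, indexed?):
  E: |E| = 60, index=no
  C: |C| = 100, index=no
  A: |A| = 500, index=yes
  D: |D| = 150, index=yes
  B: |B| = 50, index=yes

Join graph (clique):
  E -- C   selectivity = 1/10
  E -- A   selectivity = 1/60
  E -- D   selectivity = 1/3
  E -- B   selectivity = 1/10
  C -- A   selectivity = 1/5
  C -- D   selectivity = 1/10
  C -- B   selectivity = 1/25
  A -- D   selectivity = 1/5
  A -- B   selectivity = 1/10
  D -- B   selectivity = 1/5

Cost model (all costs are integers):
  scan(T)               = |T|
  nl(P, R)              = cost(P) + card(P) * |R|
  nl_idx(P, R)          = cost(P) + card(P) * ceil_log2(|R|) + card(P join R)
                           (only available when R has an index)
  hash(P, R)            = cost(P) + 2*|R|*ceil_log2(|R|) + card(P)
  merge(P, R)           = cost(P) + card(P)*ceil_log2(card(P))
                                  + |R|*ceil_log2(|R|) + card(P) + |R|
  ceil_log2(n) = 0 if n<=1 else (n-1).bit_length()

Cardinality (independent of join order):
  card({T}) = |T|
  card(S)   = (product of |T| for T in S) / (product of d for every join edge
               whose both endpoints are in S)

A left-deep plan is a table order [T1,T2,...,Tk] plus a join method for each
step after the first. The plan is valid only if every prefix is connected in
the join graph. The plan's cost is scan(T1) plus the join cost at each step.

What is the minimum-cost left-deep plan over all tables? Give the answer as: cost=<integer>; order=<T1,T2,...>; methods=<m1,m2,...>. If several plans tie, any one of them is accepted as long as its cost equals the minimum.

Selinger DP (subsets sized 1..n):
  {E}: scan cost=60, card=60
  {C}: scan cost=100, card=100
  {A}: scan cost=500, card=500
  {D}: scan cost=150, card=150
  {B}: scan cost=50, card=50
  {CE}: card=600; try (E,hash)→920, (C,merge)→1280, (E,merge)→1320, (C,hash)→1520, (C,nl)→6060, (E,nl)→6100; best=920 via (E,hash)
  {AE}: card=500; try (A,nl_idx)→1100, (E,hash)→1720, (A,merge)→5480, (E,merge)→5920, (A,hash)→9120, (A,nl)→30060 …(+1); best=1100 via (A,nl_idx)
  {DE}: card=3000; try (E,hash)→1020, (D,merge)→1830, (E,merge)→1920, (D,hash)→2520, (D,nl_idx)→3540, (D,nl)→9060 …(+1); best=1020 via (E,hash)
  {BE}: card=300; try (B,hash)→720, (B,nl_idx)→720, (E,hash)→820, (E,merge)→820, (B,merge)→830, (E,nl)→3050 …(+1); best=720 via (B,hash)
  {AC}: card=10000; try (C,hash)→2400, (A,merge)→5900, (C,merge)→6300, (A,hash)→9200, (A,nl_idx)→11000, (A,nl)→50100 …(+1); best=2400 via (C,hash)
  {CD}: card=1500; try (C,hash)→1700, (D,merge)→2250, (C,merge)→2300, (D,nl_idx)→2400, (D,hash)→2600, (D,nl)→15100 …(+1); best=1700 via (C,hash)
  {BC}: card=200; try (B,hash)→800, (B,nl_idx)→900, (C,merge)→1200, (B,merge)→1250, (C,hash)→1500, (C,nl)→5050 …(+1); best=800 via (B,hash)
  {AD}: card=15000; try (D,hash)→3400, (A,merge)→6500, (D,merge)→6850, (A,hash)→9300, (A,nl_idx)→16500, (D,nl_idx)→19500 …(+2); best=3400 via (D,hash)
  {AB}: card=2500; try (B,hash)→1600, (A,nl_idx)→3000, (A,merge)→5400, (B,merge)→5850, (B,nl_idx)→6000, (A,hash)→9100 …(+2); best=1600 via (B,hash)
  {BD}: card=1500; try (B,hash)→900, (D,merge)→1750, (B,merge)→1850, (D,nl_idx)→1950, (D,hash)→2500, (B,nl_idx)→2550 …(+2); best=900 via (B,hash)
  {ACE}: card=1000; try (C,hash)→3000, (C,merge)→6900, (A,nl_idx)→7320, (A,hash)→10520, (A,merge)→12520, (E,hash)→13120 …(+4); best=3000 via (C,hash)
  {CDE}: card=3000; try (E,hash)→3920, (D,hash)→3920, (C,hash)→5420, (D,nl_idx)→8720, (D,merge)→8870, (E,merge)→20120 …(+4); best=3920 via (E,hash)
  {BCE}: card=120; try (E,hash)→1720, (B,hash)→2120, (C,hash)→2420, (E,merge)→3020, (C,merge)→4520, (B,nl_idx)→4640 …(+4); best=1720 via (E,hash)
  {ADE}: card=5000; try (D,hash)→4000, (D,merge)→7450, (D,nl_idx)→10100, (A,hash)→13020, (E,hash)→19120, (A,nl_idx)→33020 …(+5); best=4000 via (D,hash)
  {ABE}: card=250; try (B,hash)→2200, (A,nl_idx)→3670, (B,nl_idx)→4350, (E,hash)→4820, (B,merge)→6450, (A,merge)→8720 …(+5); best=2200 via (B,hash)
  {BDE}: card=3000; try (E,hash)→3120, (D,hash)→3420, (B,hash)→4620, (D,merge)→5070, (D,nl_idx)→6120, (E,merge)→19320 …(+5); best=3120 via (E,hash)
  {ACD}: card=30000; try (A,hash)→12200, (D,hash)→14800, (C,hash)→19800, (A,merge)→24700, (A,nl_idx)→45200, (D,nl_idx)→112400 …(+5); best=12200 via (A,hash)
  {ABC}: card=2000; try (A,nl_idx)→4600, (C,hash)→5500, (A,merge)→7600, (A,hash)→10000, (B,hash)→13000, (C,merge)→34900 …(+5); best=4600 via (A,nl_idx)
  {BCD}: card=600; try (D,nl_idx)→3000, (D,hash)→3400, (C,hash)→3800, (B,hash)→3800, (D,merge)→3950, (B,nl_idx)→11300 …(+5); best=3000 via (D,nl_idx)
  {ABD}: card=15000; try (D,hash)→6500, (A,hash)→11400, (B,hash)→19000, (A,merge)→23900, (A,nl_idx)→29400, (D,merge)→35450 …(+6); best=6500 via (D,hash)
  {ACDE}: card=1000; try (D,hash)→6400, (C,hash)→10400, (D,nl_idx)→12000, (D,merge)→15350, (A,hash)→15920, (A,nl_idx)→31920 …(+8); best=6400 via (D,hash)
  {ABCE}: card=20; try (A,nl_idx)→2820, (C,hash)→3850, (B,hash)→4600, (C,merge)→5250, (E,hash)→7320, (A,merge)→7680 …(+8); best=2820 via (A,nl_idx)
  {BCDE}: card=120; try (D,nl_idx)→2800, (D,merge)→4030, (D,hash)→4240, (E,hash)→4320, (C,hash)→7520, (B,hash)→7520 …(+8); best=2800 via (D,nl_idx)
  {ABDE}: card=500; try (D,nl_idx)→4700, (D,hash)→4850, (D,merge)→5800, (B,hash)→9600, (A,hash)→15120, (E,hash)→22220 …(+9); best=4700 via (D,nl_idx)
  {ABCD}: card=1200; try (D,hash)→9000, (A,nl_idx)→9600, (A,hash)→12600, (A,merge)→14600, (D,nl_idx)→21800, (C,hash)→22900 …(+9); best=9000 via (D,hash)
  {ABCDE}: card=4; try (D,nl_idx)→2984, (A,nl_idx)→3884, (D,merge)→4290, (D,hash)→5240, (D,nl)→5820, (C,hash)→6600 …(+12); best=2984 via (D,nl_idx)

cost=2984; order=C,B,E,A,D; methods=hash,hash,nl_idx,nl_idx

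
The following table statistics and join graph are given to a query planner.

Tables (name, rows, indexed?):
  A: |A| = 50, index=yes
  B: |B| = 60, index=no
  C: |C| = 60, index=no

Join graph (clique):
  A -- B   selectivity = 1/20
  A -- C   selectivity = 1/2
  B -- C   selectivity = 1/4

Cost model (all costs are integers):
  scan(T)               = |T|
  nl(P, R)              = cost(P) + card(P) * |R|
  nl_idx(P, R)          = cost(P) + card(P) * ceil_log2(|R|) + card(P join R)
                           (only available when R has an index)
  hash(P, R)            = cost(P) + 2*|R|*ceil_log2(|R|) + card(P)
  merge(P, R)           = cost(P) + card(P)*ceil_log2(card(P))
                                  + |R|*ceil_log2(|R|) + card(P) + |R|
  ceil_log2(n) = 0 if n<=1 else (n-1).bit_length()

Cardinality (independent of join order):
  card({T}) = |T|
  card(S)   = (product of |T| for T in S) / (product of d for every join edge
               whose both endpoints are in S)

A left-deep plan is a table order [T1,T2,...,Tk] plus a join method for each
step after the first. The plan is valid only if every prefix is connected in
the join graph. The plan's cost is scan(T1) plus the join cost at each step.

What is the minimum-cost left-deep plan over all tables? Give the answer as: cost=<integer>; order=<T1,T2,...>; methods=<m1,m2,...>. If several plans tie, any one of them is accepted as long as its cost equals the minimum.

Selinger DP (subsets sized 1..n):
  {A}: scan cost=50, card=50
  {B}: scan cost=60, card=60
  {C}: scan cost=60, card=60
  {AB}: card=150; try (A,nl_idx)→570, (A,hash)→720, (B,hash)→820, (B,merge)→820, (A,merge)→830, (B,nl)→3050 …(+1); best=570 via (A,nl_idx)
  {AC}: card=1500; try (A,hash)→720, (C,hash)→820, (C,merge)→820, (A,merge)→830, (A,nl_idx)→1920, (C,nl)→3050 …(+1); best=720 via (A,hash)
  {BC}: card=900; try (C,hash)→840, (B,hash)→840, (C,merge)→900, (B,merge)→900, (C,nl)→3660, (B,nl)→3660; best=840 via (C,hash)
  {ABC}: card=1125; try (C,hash)→1440, (C,merge)→2340, (A,hash)→2340, (B,hash)→2940, (A,nl_idx)→7365, (C,nl)→9570 …(+4); best=1440 via (C,hash)

cost=1440; order=B,A,C; methods=nl_idx,hash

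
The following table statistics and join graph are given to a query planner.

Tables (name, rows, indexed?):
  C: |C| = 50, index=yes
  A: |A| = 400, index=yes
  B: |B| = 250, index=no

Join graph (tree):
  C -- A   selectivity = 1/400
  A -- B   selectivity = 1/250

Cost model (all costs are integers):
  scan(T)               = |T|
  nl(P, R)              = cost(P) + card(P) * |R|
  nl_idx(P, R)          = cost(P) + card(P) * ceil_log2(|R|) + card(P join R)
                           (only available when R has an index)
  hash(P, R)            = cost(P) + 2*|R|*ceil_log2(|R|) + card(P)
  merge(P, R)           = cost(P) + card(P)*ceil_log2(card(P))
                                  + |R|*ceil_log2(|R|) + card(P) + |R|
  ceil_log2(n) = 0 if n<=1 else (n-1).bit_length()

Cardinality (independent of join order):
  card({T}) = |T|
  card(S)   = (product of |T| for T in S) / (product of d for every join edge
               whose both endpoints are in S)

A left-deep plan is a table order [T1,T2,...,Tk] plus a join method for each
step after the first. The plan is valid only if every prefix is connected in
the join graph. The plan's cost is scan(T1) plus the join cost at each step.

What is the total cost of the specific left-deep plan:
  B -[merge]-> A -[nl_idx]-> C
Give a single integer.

8950

step 1: scan B: cost=250, card=250
step 2: join A via merge
    card(P join A) = 250*400/(250) = 400
    cost = 250 + 250*8 + 400*9 + 250 + 400 = 6500
step 3: join C via nl_idx
    card(P join C) = 400*50/(400) = 50
    cost = 6500 + 400*6 + 50 = 8950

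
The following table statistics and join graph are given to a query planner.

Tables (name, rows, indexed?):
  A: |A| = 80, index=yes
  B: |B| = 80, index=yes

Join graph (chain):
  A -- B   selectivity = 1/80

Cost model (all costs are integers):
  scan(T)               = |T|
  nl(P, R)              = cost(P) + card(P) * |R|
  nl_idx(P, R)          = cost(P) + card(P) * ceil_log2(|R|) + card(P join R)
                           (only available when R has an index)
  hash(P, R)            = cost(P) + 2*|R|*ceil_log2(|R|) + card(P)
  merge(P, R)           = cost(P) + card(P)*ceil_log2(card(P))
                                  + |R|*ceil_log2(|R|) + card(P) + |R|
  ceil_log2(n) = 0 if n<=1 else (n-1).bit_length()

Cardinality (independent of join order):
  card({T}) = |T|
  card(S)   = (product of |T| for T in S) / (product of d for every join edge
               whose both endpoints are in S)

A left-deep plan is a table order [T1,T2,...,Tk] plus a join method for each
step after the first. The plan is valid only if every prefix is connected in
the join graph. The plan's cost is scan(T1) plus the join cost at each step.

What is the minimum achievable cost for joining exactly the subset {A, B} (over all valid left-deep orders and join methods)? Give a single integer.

Selinger DP over subsets of {A,B}:
  {A}: scan cost=80, card=80
  {B}: scan cost=80, card=80
  {AB}: card=80; try (B,nl_idx)→720, (A,nl_idx)→720, (B,hash)→1280, (A,hash)→1280, (B,merge)→1360, (A,merge)→1360 …(+2); best=720 via (B,nl_idx)

720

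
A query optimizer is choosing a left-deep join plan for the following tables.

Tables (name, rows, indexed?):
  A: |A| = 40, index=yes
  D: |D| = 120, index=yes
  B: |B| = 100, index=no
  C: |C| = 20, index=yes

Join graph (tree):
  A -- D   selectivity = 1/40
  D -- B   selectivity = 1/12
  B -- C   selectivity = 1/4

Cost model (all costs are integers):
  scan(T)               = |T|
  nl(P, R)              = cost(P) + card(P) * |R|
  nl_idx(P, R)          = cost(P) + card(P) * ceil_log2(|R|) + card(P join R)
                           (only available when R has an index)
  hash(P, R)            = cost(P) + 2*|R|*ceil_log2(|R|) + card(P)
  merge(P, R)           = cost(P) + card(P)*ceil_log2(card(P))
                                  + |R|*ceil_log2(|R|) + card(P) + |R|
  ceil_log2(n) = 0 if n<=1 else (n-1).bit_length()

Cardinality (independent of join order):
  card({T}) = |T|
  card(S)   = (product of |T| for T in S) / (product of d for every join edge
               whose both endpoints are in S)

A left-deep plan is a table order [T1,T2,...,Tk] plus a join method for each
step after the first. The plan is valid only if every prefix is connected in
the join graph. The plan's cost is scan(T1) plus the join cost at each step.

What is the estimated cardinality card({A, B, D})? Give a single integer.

1000

Tables in S: A(40), B(100), D(120)
Edges inside S: A-D(d=40), D-B(d=12)
numerator = 40 * 100 * 120 = 480000
denominator = 40 * 12 = 480
card(S) = 480000 / 480 = 1000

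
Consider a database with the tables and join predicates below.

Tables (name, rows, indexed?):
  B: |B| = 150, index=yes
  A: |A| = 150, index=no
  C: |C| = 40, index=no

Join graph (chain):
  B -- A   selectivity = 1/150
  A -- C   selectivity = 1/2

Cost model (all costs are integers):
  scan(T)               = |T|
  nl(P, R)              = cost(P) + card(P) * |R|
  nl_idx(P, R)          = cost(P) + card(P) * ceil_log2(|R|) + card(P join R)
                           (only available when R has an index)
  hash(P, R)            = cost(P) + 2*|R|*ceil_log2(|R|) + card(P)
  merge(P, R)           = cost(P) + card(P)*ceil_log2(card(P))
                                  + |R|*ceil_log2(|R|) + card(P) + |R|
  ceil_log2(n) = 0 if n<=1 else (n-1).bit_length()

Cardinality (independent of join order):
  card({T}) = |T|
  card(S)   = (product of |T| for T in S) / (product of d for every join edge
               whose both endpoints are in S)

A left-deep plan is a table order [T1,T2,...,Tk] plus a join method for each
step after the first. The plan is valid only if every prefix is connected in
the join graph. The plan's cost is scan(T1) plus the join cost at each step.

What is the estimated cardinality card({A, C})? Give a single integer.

Tables in S: A(150), C(40)
Edges inside S: A-C(d=2)
numerator = 150 * 40 = 6000
denominator = 2 = 2
card(S) = 6000 / 2 = 3000

3000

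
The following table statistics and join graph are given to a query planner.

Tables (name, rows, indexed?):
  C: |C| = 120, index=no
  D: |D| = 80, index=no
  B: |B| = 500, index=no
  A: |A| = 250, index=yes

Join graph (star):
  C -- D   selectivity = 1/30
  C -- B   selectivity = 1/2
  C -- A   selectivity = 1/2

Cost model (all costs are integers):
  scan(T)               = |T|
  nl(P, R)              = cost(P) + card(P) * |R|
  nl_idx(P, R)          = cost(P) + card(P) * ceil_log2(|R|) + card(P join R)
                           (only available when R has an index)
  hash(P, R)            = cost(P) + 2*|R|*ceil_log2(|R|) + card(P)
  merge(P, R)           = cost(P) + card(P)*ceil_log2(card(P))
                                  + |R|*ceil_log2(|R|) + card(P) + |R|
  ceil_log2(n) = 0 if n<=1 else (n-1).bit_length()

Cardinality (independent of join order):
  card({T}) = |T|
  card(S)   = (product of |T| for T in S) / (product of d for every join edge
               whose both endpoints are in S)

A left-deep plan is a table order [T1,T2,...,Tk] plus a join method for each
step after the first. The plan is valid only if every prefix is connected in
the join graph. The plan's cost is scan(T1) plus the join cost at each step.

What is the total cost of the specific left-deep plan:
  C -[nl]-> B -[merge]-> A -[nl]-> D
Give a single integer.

step 1: scan C: cost=120, card=120
step 2: join B via nl
    card(P join B) = 120*500/(2) = 30000
    cost = 120 + 120*500 = 60120
step 3: join A via merge
    card(P join A) = 30000*250/(2) = 3750000
    cost = 60120 + 30000*15 + 250*8 + 30000 + 250 = 542370
step 4: join D via nl
    card(P join D) = 3750000*80/(30) = 10000000
    cost = 542370 + 3750000*80 = 300542370

300542370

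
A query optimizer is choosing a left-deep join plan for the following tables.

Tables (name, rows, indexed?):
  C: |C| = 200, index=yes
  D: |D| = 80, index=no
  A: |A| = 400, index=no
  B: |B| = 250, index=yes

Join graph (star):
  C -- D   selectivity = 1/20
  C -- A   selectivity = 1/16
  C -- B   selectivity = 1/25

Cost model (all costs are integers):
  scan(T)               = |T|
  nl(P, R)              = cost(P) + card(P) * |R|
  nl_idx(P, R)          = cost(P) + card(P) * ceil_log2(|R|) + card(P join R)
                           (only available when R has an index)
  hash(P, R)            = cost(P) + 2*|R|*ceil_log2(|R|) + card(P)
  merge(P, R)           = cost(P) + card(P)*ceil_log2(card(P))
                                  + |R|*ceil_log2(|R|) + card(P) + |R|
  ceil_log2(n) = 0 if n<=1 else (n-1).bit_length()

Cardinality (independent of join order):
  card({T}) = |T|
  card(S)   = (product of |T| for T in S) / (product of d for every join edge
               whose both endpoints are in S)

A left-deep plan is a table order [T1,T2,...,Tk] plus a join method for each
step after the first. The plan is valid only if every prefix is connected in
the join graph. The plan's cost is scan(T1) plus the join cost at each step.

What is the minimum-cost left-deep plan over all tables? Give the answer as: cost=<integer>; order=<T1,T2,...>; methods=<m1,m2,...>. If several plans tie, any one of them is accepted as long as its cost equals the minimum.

Selinger DP (subsets sized 1..n):
  {C}: scan cost=200, card=200
  {D}: scan cost=80, card=80
  {A}: scan cost=400, card=400
  {B}: scan cost=250, card=250
  {CD}: card=800; try (D,hash)→1520, (C,nl_idx)→1520, (C,merge)→2520, (D,merge)→2640, (C,hash)→3360, (C,nl)→16080 …(+1); best=1520 via (D,hash)
  {AC}: card=5000; try (C,hash)→4000, (A,merge)→6000, (C,merge)→6200, (A,hash)→7600, (C,nl_idx)→8600, (A,nl)→80200 …(+1); best=4000 via (C,hash)
  {BC}: card=2000; try (C,hash)→3700, (B,nl_idx)→3800, (C,nl_idx)→4250, (B,merge)→4250, (C,merge)→4300, (B,hash)→4400 …(+2); best=3700 via (C,hash)
  {ACD}: card=20000; try (A,hash)→9520, (D,hash)→10120, (A,merge)→14320, (D,merge)→74640, (A,nl)→321520, (D,nl)→404000; best=9520 via (A,hash)
  {BCD}: card=8000; try (B,hash)→6320, (D,hash)→6820, (B,merge)→12570, (B,nl_idx)→15920, (D,merge)→28340, (D,nl)→163700 …(+1); best=6320 via (B,hash)
  {ABC}: card=50000; try (A,hash)→12900, (B,hash)→13000, (A,merge)→31700, (B,merge)→76250, (B,nl_idx)→94000, (A,nl)→803700 …(+1); best=12900 via (A,hash)
  {ABCD}: card=200000; try (A,hash)→21520, (B,hash)→33520, (D,hash)→64020, (A,merge)→122320, (B,merge)→331770, (B,nl_idx)→369520 …(+4); best=21520 via (A,hash)

cost=21520; order=C,D,B,A; methods=hash,hash,hash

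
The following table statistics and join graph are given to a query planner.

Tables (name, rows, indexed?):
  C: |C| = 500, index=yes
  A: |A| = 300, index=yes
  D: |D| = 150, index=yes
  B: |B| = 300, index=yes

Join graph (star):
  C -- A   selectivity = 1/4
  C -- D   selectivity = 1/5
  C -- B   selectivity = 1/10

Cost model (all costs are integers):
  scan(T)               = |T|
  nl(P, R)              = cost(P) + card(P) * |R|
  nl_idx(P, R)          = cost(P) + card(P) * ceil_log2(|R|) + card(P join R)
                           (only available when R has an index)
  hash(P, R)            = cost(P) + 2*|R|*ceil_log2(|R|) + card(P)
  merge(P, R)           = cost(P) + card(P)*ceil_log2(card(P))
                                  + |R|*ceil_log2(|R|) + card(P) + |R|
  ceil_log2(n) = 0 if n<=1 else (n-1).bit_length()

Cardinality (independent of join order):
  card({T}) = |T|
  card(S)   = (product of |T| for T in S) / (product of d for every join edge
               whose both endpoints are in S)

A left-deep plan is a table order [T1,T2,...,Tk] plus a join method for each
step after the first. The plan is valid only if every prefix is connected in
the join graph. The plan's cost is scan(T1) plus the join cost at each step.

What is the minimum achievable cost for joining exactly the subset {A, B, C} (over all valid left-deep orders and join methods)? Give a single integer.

Selinger DP over subsets of {A,B,C}:
  {C}: scan cost=500, card=500
  {A}: scan cost=300, card=300
  {B}: scan cost=300, card=300
  {AC}: card=37500; try (A,hash)→6400, (C,merge)→8300, (A,merge)→8500, (C,hash)→9600, (C,nl_idx)→40500, (A,nl_idx)→42500 …(+2); best=6400 via (A,hash)
  {BC}: card=15000; try (B,hash)→6400, (C,merge)→8300, (B,merge)→8500, (C,hash)→9600, (C,nl_idx)→18000, (B,nl_idx)→20000 …(+2); best=6400 via (B,hash)
  {ABC}: card=1125000; try (A,hash)→26800, (B,hash)→49300, (A,merge)→234400, (B,merge)→646900, (A,nl_idx)→1266400, (B,nl_idx)→1468900 …(+2); best=26800 via (A,hash)

26800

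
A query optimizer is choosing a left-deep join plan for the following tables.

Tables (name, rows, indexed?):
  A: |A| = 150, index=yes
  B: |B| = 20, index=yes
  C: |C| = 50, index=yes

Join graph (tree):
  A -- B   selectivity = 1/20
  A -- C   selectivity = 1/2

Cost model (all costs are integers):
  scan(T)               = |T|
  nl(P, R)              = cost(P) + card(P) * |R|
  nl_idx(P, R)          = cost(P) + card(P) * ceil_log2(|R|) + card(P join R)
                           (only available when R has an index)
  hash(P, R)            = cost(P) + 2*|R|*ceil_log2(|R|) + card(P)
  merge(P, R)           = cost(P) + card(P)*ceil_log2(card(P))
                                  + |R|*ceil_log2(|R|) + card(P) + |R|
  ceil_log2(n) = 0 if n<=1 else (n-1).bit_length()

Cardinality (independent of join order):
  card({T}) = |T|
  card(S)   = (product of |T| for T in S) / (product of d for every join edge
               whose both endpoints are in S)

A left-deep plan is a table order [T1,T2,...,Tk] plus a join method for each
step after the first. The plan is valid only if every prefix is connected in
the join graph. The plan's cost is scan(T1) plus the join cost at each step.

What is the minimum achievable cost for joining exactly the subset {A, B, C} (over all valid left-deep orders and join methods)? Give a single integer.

Selinger DP over subsets of {A,B,C}:
  {A}: scan cost=150, card=150
  {B}: scan cost=20, card=20
  {C}: scan cost=50, card=50
  {AB}: card=150; try (A,nl_idx)→330, (B,hash)→500, (B,nl_idx)→1050, (A,merge)→1490, (B,merge)→1620, (A,hash)→2440 …(+2); best=330 via (A,nl_idx)
  {AC}: card=3750; try (C,hash)→900, (A,merge)→1750, (C,merge)→1850, (A,hash)→2500, (A,nl_idx)→4200, (C,nl_idx)→4800 …(+2); best=900 via (C,hash)
  {ABC}: card=3750; try (C,hash)→1080, (C,merge)→2030, (B,hash)→4850, (C,nl_idx)→4980, (C,nl)→7830, (B,nl_idx)→23400 …(+2); best=1080 via (C,hash)

1080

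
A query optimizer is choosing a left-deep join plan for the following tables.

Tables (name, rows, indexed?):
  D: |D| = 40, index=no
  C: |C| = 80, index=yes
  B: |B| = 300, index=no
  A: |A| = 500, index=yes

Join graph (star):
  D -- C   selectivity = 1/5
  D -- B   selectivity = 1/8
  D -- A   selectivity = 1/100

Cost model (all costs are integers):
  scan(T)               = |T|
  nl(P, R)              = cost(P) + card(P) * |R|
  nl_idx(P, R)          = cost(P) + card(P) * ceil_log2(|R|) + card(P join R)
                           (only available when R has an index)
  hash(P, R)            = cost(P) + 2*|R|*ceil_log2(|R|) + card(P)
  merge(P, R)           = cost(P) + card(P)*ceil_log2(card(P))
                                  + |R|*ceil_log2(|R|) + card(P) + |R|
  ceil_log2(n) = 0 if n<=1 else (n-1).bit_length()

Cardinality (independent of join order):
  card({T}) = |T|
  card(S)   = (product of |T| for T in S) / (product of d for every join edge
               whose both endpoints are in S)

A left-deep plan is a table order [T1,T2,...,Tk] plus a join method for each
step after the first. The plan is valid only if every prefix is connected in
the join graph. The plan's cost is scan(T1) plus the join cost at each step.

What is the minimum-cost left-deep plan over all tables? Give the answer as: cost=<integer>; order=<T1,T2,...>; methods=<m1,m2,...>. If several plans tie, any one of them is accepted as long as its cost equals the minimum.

cost=10520; order=D,A,C,B; methods=nl_idx,hash,hash

Selinger DP (subsets sized 1..n):
  {D}: scan cost=40, card=40
  {C}: scan cost=80, card=80
  {B}: scan cost=300, card=300
  {A}: scan cost=500, card=500
  {CD}: card=640; try (D,hash)→640, (C,merge)→960, (C,nl_idx)→960, (D,merge)→1000, (C,hash)→1200, (C,nl)→3240 …(+1); best=640 via (D,hash)
  {BD}: card=1500; try (D,hash)→1080, (B,merge)→3320, (D,merge)→3580, (B,hash)→5480, (B,nl)→12040, (D,nl)→12300; best=1080 via (D,hash)
  {AD}: card=200; try (A,nl_idx)→600, (D,hash)→1480, (A,merge)→5320, (D,merge)→5780, (A,hash)→9080, (A,nl)→20040 …(+1); best=600 via (A,nl_idx)
  {BCD}: card=24000; try (C,hash)→3700, (B,hash)→6680, (B,merge)→10680, (C,merge)→19720, (C,nl_idx)→35580, (C,nl)→121080 …(+1); best=3700 via (C,hash)
  {ACD}: card=3200; try (C,hash)→1920, (C,merge)→3040, (C,nl_idx)→5200, (A,nl_idx)→9600, (A,hash)→10280, (A,merge)→12680 …(+2); best=1920 via (C,hash)
  {ABD}: card=7500; try (B,merge)→5400, (B,hash)→6200, (A,hash)→11580, (A,nl_idx)→22080, (A,merge)→24080, (B,nl)→60600 …(+1); best=5400 via (B,merge)
  {ABCD}: card=120000; try (B,hash)→10520, (C,hash)→14020, (A,hash)→36700, (B,merge)→46520, (C,merge)→111040, (C,nl_idx)→177900 …(+5); best=10520 via (B,hash)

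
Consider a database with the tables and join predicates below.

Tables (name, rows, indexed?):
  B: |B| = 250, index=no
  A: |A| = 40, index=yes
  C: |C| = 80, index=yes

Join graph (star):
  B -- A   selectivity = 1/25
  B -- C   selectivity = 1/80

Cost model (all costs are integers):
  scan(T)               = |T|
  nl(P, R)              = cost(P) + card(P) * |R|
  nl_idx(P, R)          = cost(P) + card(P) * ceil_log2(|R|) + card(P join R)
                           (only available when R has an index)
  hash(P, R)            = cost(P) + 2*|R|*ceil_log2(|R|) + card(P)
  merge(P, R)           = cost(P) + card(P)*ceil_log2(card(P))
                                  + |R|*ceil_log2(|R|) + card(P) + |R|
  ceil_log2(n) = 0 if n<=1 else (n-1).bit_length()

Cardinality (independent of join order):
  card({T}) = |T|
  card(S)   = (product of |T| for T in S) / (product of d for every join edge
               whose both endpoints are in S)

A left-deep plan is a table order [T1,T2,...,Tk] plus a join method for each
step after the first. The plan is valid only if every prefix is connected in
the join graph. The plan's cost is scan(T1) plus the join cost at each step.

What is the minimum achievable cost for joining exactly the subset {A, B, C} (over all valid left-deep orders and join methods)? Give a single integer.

Selinger DP over subsets of {A,B,C}:
  {B}: scan cost=250, card=250
  {A}: scan cost=40, card=40
  {C}: scan cost=80, card=80
  {AB}: card=400; try (A,hash)→980, (A,nl_idx)→2150, (B,merge)→2570, (A,merge)→2780, (B,hash)→4080, (B,nl)→10040 …(+1); best=980 via (A,hash)
  {BC}: card=250; try (C,hash)→1620, (C,nl_idx)→2250, (B,merge)→2970, (C,merge)→3140, (B,hash)→4160, (B,nl)→20080 …(+1); best=1620 via (C,hash)
  {ABC}: card=400; try (A,hash)→2350, (C,hash)→2500, (A,nl_idx)→3520, (A,merge)→4150, (C,nl_idx)→4180, (C,merge)→5620 …(+2); best=2350 via (A,hash)

2350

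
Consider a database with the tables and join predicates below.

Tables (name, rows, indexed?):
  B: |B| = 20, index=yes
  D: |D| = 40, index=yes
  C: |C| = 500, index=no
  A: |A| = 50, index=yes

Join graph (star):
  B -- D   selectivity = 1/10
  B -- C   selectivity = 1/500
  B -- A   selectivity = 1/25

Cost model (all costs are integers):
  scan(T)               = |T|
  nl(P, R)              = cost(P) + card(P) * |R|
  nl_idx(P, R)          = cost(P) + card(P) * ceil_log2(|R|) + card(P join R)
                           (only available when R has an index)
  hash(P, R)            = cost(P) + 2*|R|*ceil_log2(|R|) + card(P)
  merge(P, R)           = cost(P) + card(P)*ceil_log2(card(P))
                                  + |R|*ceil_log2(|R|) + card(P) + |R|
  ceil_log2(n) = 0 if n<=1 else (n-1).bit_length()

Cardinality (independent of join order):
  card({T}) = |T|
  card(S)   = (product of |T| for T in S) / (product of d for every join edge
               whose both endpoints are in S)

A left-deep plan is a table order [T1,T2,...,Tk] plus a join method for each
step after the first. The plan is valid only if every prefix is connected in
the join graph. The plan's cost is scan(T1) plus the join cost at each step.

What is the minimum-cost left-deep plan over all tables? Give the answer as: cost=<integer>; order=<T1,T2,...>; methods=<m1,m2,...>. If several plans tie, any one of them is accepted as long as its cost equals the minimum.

Selinger DP (subsets sized 1..n):
  {B}: scan cost=20, card=20
  {D}: scan cost=40, card=40
  {C}: scan cost=500, card=500
  {A}: scan cost=50, card=50
  {BD}: card=80; try (D,nl_idx)→220, (B,hash)→280, (B,nl_idx)→320, (D,merge)→420, (B,merge)→440, (D,hash)→520 …(+2); best=220 via (D,nl_idx)
  {BC}: card=20; try (B,hash)→1200, (B,nl_idx)→3020, (C,merge)→5140, (B,merge)→5620, (C,hash)→9040, (C,nl)→10020 …(+1); best=1200 via (B,hash)
  {AB}: card=40; try (A,nl_idx)→180, (B,hash)→300, (B,nl_idx)→340, (A,merge)→490, (B,merge)→520, (A,hash)→640 …(+2); best=180 via (A,nl_idx)
  {BCD}: card=80; try (D,nl_idx)→1400, (D,merge)→1600, (D,hash)→1700, (D,nl)→2000, (C,merge)→5860, (C,hash)→9300 …(+1); best=1400 via (D,nl_idx)
  {ABD}: card=160; try (D,nl_idx)→580, (D,hash)→700, (D,merge)→740, (A,nl_idx)→860, (A,hash)→900, (A,merge)→1210 …(+2); best=580 via (D,nl_idx)
  {ABC}: card=40; try (A,nl_idx)→1360, (A,merge)→1670, (A,hash)→1820, (A,nl)→2200, (C,merge)→5460, (C,hash)→9220 …(+1); best=1360 via (A,nl_idx)
  {ABCD}: card=160; try (D,nl_idx)→1760, (D,hash)→1880, (D,merge)→1920, (A,nl_idx)→2040, (A,hash)→2080, (A,merge)→2390 …(+5); best=1760 via (D,nl_idx)

cost=1760; order=C,B,A,D; methods=hash,nl_idx,nl_idx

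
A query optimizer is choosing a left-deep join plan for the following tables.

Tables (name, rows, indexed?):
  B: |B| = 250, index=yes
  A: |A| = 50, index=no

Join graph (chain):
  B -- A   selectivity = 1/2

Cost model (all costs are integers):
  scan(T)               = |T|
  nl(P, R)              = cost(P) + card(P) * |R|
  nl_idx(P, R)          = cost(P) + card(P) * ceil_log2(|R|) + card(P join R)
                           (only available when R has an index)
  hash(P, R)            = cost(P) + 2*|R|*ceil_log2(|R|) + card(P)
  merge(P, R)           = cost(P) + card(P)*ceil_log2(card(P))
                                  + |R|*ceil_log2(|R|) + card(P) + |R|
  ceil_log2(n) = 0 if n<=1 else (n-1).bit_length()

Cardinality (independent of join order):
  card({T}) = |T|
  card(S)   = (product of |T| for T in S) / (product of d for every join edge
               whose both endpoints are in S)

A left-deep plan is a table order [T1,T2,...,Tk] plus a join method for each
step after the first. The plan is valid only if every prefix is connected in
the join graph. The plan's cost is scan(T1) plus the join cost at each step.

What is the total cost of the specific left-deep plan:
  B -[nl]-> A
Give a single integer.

12750

step 1: scan B: cost=250, card=250
step 2: join A via nl
    card(P join A) = 250*50/(2) = 6250
    cost = 250 + 250*50 = 12750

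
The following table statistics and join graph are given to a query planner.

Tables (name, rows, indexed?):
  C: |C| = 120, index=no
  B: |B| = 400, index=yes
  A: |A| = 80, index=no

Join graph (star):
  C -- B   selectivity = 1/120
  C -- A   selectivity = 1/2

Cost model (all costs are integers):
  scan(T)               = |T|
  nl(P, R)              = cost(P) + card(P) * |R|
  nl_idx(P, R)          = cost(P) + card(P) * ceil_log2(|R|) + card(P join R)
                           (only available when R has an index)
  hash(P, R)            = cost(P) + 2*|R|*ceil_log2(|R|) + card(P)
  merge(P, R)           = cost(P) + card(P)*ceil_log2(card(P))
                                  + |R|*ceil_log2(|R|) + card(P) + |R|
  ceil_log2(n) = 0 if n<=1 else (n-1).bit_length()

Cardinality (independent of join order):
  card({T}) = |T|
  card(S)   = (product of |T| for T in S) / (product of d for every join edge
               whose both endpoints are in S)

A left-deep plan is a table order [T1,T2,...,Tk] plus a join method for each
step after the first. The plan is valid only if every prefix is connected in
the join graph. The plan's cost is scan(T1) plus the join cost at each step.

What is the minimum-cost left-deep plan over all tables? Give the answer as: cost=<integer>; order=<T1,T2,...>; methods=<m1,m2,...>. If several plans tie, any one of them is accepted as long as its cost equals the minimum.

cost=3120; order=C,B,A; methods=nl_idx,hash

Selinger DP (subsets sized 1..n):
  {C}: scan cost=120, card=120
  {B}: scan cost=400, card=400
  {A}: scan cost=80, card=80
  {BC}: card=400; try (B,nl_idx)→1600, (C,hash)→2480, (B,merge)→5080, (C,merge)→5360, (B,hash)→7440, (B,nl)→48120 …(+1); best=1600 via (B,nl_idx)
  {AC}: card=4800; try (A,hash)→1360, (C,merge)→1680, (A,merge)→1720, (C,hash)→1840, (C,nl)→9680, (A,nl)→9720; best=1360 via (A,hash)
  {ABC}: card=16000; try (A,hash)→3120, (A,merge)→6240, (B,hash)→13360, (A,nl)→33600, (B,nl_idx)→60560, (B,merge)→72560 …(+1); best=3120 via (A,hash)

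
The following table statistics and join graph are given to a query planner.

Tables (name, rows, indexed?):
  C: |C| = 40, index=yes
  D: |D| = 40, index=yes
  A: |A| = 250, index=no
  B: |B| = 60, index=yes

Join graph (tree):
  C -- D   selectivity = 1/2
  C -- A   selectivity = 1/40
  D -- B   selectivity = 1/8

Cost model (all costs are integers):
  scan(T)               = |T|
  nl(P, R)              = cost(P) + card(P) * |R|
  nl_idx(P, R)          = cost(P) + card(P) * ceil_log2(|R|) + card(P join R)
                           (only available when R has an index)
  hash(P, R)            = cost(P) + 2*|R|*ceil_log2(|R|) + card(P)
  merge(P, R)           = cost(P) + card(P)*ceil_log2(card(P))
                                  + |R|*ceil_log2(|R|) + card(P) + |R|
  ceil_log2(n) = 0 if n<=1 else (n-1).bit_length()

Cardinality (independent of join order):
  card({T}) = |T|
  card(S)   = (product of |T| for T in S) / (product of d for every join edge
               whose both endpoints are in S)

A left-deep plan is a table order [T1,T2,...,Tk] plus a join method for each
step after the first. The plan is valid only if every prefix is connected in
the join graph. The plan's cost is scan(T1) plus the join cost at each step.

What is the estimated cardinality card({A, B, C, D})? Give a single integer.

37500

Tables in S: A(250), B(60), C(40), D(40)
Edges inside S: C-D(d=2), C-A(d=40), D-B(d=8)
numerator = 250 * 60 * 40 * 40 = 24000000
denominator = 2 * 40 * 8 = 640
card(S) = 24000000 / 640 = 37500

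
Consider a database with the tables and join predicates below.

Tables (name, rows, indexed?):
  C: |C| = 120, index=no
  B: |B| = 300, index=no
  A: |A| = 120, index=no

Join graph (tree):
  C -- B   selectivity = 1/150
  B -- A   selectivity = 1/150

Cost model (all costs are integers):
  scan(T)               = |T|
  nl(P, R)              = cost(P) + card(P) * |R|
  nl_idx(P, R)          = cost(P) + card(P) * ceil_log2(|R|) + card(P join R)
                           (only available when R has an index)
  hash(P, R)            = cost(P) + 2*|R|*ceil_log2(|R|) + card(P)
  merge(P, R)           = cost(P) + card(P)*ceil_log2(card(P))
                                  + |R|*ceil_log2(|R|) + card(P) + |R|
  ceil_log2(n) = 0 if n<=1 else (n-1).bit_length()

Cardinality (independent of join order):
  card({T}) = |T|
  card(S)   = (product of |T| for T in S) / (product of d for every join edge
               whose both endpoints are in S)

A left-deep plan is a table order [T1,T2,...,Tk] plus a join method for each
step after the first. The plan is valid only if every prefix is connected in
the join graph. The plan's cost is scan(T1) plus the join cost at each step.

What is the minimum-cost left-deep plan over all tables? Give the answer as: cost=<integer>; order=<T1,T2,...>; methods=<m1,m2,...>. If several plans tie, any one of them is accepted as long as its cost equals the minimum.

Selinger DP (subsets sized 1..n):
  {C}: scan cost=120, card=120
  {B}: scan cost=300, card=300
  {A}: scan cost=120, card=120
  {BC}: card=240; try (C,hash)→2280, (B,merge)→4080, (C,merge)→4260, (B,hash)→5640, (B,nl)→36120, (C,nl)→36300; best=2280 via (C,hash)
  {AB}: card=240; try (A,hash)→2280, (B,merge)→4080, (A,merge)→4260, (B,hash)→5640, (B,nl)→36120, (A,nl)→36300; best=2280 via (A,hash)
  {ABC}: card=192; try (C,hash)→4200, (A,hash)→4200, (C,merge)→5400, (A,merge)→5400, (C,nl)→31080, (A,nl)→31080; best=4200 via (C,hash)

cost=4200; order=B,A,C; methods=hash,hash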